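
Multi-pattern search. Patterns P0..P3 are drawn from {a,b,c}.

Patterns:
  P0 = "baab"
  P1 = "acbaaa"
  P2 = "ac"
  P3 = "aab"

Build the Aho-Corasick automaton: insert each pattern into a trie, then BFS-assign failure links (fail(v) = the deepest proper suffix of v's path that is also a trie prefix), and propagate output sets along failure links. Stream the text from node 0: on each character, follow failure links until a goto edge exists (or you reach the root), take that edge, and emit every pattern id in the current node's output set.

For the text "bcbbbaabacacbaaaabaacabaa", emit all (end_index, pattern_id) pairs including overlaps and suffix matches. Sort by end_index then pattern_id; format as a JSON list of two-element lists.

Build:
Trie nodes:
  n0 'ε': a→5 b→1
  n1 'b': a→2
  n2 'ba': a→3
  n3 'baa': b→4
  n4 'baab': ·  ←P0
  n5 'a': a→11 c→6
  n6 'ac': b→7  ←P2
  n7 'acb': a→8
  n8 'acba': a→9
  n9 'acbaa': a→10
  n10 'acbaaa': ·  ←P1
  n11 'aa': b→12
  n12 'aab': ·  ←P3

BFS fail/out derivation:
  fail(1) 'b': from fail(0)=0 chase 'b': 0 ⇒ 0;  out=∅∪out(0)=∅
  fail(5) 'a': from fail(0)=0 chase 'a': 0 ⇒ 0;  out=∅∪out(0)=∅
  fail(2) 'ba': from fail(1)=0 chase 'a': 0 ⇒ 5;  out=∅∪out(5)=∅
  fail(6) 'ac': from fail(5)=0 chase 'c': 0 ⇒ 0;  out={2}∪out(0)={2}
  fail(11) 'aa': from fail(5)=0 chase 'a': 0 ⇒ 5;  out=∅∪out(5)=∅
  fail(3) 'baa': from fail(2)=5 chase 'a': 5 ⇒ 11;  out=∅∪out(11)=∅
  fail(7) 'acb': from fail(6)=0 chase 'b': 0 ⇒ 1;  out=∅∪out(1)=∅
  fail(12) 'aab': from fail(11)=5 chase 'b': 5→0 ⇒ 1;  out={3}∪out(1)={3}
  fail(4) 'baab': from fail(3)=11 chase 'b': 11 ⇒ 12;  out={0}∪out(12)={0,3}
  fail(8) 'acba': from fail(7)=1 chase 'a': 1 ⇒ 2;  out=∅∪out(2)=∅
  fail(9) 'acbaa': from fail(8)=2 chase 'a': 2 ⇒ 3;  out=∅∪out(3)=∅
  fail(10) 'acbaaa': from fail(9)=3 chase 'a': 3→11→5 ⇒ 11;  out={1}∪out(11)={1}

Scan:
i=0 'b': node 0→1
i=1 'c': node 1→0 (fail-walked)
i=2 'b': node 0→1
i=3 'b': node 1→1 (fail-walked)
i=4 'b': node 1→1 (fail-walked)
i=5 'a': node 1→2
i=6 'a': node 2→3
i=7 'b': node 3→4  emit P0@[4:7],P3@[5:7]
i=8 'a': node 4→2 (fail-walked)
i=9 'c': node 2→6 (fail-walked)  emit P2@[8:9]
i=10 'a': node 6→5 (fail-walked)
i=11 'c': node 5→6  emit P2@[10:11]
i=12 'b': node 6→7
i=13 'a': node 7→8
i=14 'a': node 8→9
i=15 'a': node 9→10  emit P1@[10:15]
i=16 'a': node 10→11 (fail-walked)
i=17 'b': node 11→12  emit P3@[15:17]
i=18 'a': node 12→2 (fail-walked)
i=19 'a': node 2→3
i=20 'c': node 3→6 (fail-walked)  emit P2@[19:20]
i=21 'a': node 6→5 (fail-walked)
i=22 'b': node 5→1 (fail-walked)
i=23 'a': node 1→2
i=24 'a': node 2→3

Matches: [[7,0],[7,3],[9,2],[11,2],[15,1],[17,3],[20,2]]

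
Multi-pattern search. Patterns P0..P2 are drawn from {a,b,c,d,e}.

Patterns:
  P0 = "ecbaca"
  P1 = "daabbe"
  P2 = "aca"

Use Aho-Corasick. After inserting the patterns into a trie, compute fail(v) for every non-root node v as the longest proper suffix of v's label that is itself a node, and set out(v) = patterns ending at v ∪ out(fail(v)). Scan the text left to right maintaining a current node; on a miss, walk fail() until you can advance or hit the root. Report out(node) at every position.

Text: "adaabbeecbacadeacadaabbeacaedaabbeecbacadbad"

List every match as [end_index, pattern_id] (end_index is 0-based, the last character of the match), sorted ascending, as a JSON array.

Build:
Trie (insert patterns):
  0='ε' goto a→13 d→7 e→1
  1='e' goto c→2
  2='ec' goto b→3
  3='ecb' goto a→4
  4='ecba' goto c→5
  5='ecbac' goto a→6
  6='ecbaca' goto ·  ←P0
  7='d' goto a→8
  8='da' goto a→9
  9='daa' goto b→10
  10='daab' goto b→11
  11='daabb' goto e→12
  12='daabbe' goto ·  ←P1
  13='a' goto c→14
  14='ac' goto a→15
  15='aca' goto ·  ←P2

BFS fail/out derivation:
  fail(1) 'e': from fail(0)=0 chase 'e': 0 ⇒ 0;  out=∅∪out(0)=∅
  fail(7) 'd': from fail(0)=0 chase 'd': 0 ⇒ 0;  out=∅∪out(0)=∅
  fail(13) 'a': from fail(0)=0 chase 'a': 0 ⇒ 0;  out=∅∪out(0)=∅
  fail(2) 'ec': from fail(1)=0 chase 'c': 0 ⇒ 0;  out=∅∪out(0)=∅
  fail(8) 'da': from fail(7)=0 chase 'a': 0 ⇒ 13;  out=∅∪out(13)=∅
  fail(14) 'ac': from fail(13)=0 chase 'c': 0 ⇒ 0;  out=∅∪out(0)=∅
  fail(3) 'ecb': from fail(2)=0 chase 'b': 0 ⇒ 0;  out=∅∪out(0)=∅
  fail(9) 'daa': from fail(8)=13 chase 'a': 13→0 ⇒ 13;  out=∅∪out(13)=∅
  fail(15) 'aca': from fail(14)=0 chase 'a': 0 ⇒ 13;  out={2}∪out(13)={2}
  fail(4) 'ecba': from fail(3)=0 chase 'a': 0 ⇒ 13;  out=∅∪out(13)=∅
  fail(10) 'daab': from fail(9)=13 chase 'b': 13→0 ⇒ 0;  out=∅∪out(0)=∅
  fail(5) 'ecbac': from fail(4)=13 chase 'c': 13 ⇒ 14;  out=∅∪out(14)=∅
  fail(11) 'daabb': from fail(10)=0 chase 'b': 0 ⇒ 0;  out=∅∪out(0)=∅
  fail(6) 'ecbaca': from fail(5)=14 chase 'a': 14 ⇒ 15;  out={0}∪out(15)={0,2}
  fail(12) 'daabbe': from fail(11)=0 chase 'e': 0 ⇒ 1;  out={1}∪out(1)={1}

Text stream:
pos 0 'a': at 13
pos 1 'd': at 7 (fail-walked)
pos 2 'a': at 8
pos 3 'a': at 9
pos 4 'b': at 10
pos 5 'b': at 11
pos 6 'e': at 12  ** P1@[1:6]
pos 7 'e': at 1 (fail-walked)
pos 8 'c': at 2
pos 9 'b': at 3
pos 10 'a': at 4
pos 11 'c': at 5
pos 12 'a': at 6  ** P0@[7:12],P2@[10:12]
pos 13 'd': at 7 (fail-walked)
pos 14 'e': at 1 (fail-walked)
pos 15 'a': at 13 (fail-walked)
pos 16 'c': at 14
pos 17 'a': at 15  ** P2@[15:17]
pos 18 'd': at 7 (fail-walked)
pos 19 'a': at 8
pos 20 'a': at 9
pos 21 'b': at 10
pos 22 'b': at 11
pos 23 'e': at 12  ** P1@[18:23]
pos 24 'a': at 13 (fail-walked)
pos 25 'c': at 14
pos 26 'a': at 15  ** P2@[24:26]
pos 27 'e': at 1 (fail-walked)
pos 28 'd': at 7 (fail-walked)
pos 29 'a': at 8
pos 30 'a': at 9
pos 31 'b': at 10
pos 32 'b': at 11
pos 33 'e': at 12  ** P1@[28:33]
pos 34 'e': at 1 (fail-walked)
pos 35 'c': at 2
pos 36 'b': at 3
pos 37 'a': at 4
pos 38 'c': at 5
pos 39 'a': at 6  ** P0@[34:39],P2@[37:39]
pos 40 'd': at 7 (fail-walked)
pos 41 'b': at 0 (fail-walked)
pos 42 'a': at 13
pos 43 'd': at 7 (fail-walked)

Matches: [[6,1],[12,0],[12,2],[17,2],[23,1],[26,2],[33,1],[39,0],[39,2]]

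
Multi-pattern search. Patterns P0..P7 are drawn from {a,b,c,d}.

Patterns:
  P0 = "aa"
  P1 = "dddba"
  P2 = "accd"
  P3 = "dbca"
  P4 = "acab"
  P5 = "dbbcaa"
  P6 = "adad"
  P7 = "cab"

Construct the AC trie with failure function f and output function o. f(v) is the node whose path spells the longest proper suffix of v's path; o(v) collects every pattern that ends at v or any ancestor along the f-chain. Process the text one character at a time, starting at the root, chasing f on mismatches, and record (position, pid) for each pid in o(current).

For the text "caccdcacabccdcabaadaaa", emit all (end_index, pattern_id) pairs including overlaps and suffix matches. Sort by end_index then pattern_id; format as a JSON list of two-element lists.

Build:
Trie (insert patterns):
  n0 'ε': a→1 c→23 d→3
  n1 'a': a→2 c→8 d→20
  n2 'aa': ·  ←P0
  n3 'd': b→11 d→4
  n4 'dd': d→5
  n5 'ddd': b→6
  n6 'dddb': a→7
  n7 'dddba': ·  ←P1
  n8 'ac': a→14 c→9
  n9 'acc': d→10
  n10 'accd': ·  ←P2
  n11 'db': b→16 c→12
  n12 'dbc': a→13
  n13 'dbca': ·  ←P3
  n14 'aca': b→15
  n15 'acab': ·  ←P4
  n16 'dbb': c→17
  n17 'dbbc': a→18
  n18 'dbbca': a→19
  n19 'dbbcaa': ·  ←P5
  n20 'ad': a→21
  n21 'ada': d→22
  n22 'adad': ·  ←P6
  n23 'c': a→24
  n24 'ca': b→25
  n25 'cab': ·  ←P7

BFS fail/out derivation:
  n1('a'): parent n0 fail=0; on 'a' 0 → fail=0;  out ∅∪∅=∅
  n3('d'): parent n0 fail=0; on 'd' 0 → fail=0;  out ∅∪∅=∅
  n23('c'): parent n0 fail=0; on 'c' 0 → fail=0;  out ∅∪∅=∅
  n2('aa'): parent n1 fail=0; on 'a' 0 → fail=1;  out {0}∪∅={0}
  n4('dd'): parent n3 fail=0; on 'd' 0 → fail=3;  out ∅∪∅=∅
  n8('ac'): parent n1 fail=0; on 'c' 0 → fail=23;  out ∅∪∅=∅
  n11('db'): parent n3 fail=0; on 'b' 0 → fail=0;  out ∅∪∅=∅
  n20('ad'): parent n1 fail=0; on 'd' 0 → fail=3;  out ∅∪∅=∅
  n24('ca'): parent n23 fail=0; on 'a' 0 → fail=1;  out ∅∪∅=∅
  n5('ddd'): parent n4 fail=3; on 'd' 3 → fail=4;  out ∅∪∅=∅
  n9('acc'): parent n8 fail=23; on 'c' 23→0 → fail=23;  out ∅∪∅=∅
  n12('dbc'): parent n11 fail=0; on 'c' 0 → fail=23;  out ∅∪∅=∅
  n14('aca'): parent n8 fail=23; on 'a' 23 → fail=24;  out ∅∪∅=∅
  n16('dbb'): parent n11 fail=0; on 'b' 0 → fail=0;  out ∅∪∅=∅
  n21('ada'): parent n20 fail=3; on 'a' 3→0 → fail=1;  out ∅∪∅=∅
  n25('cab'): parent n24 fail=1; on 'b' 1→0 → fail=0;  out {7}∪∅={7}
  n6('dddb'): parent n5 fail=4; on 'b' 4→3 → fail=11;  out ∅∪∅=∅
  n10('accd'): parent n9 fail=23; on 'd' 23→0 → fail=3;  out {2}∪∅={2}
  n13('dbca'): parent n12 fail=23; on 'a' 23 → fail=24;  out {3}∪∅={3}
  n15('acab'): parent n14 fail=24; on 'b' 24 → fail=25;  out {4}∪{7}={4,7}
  n17('dbbc'): parent n16 fail=0; on 'c' 0 → fail=23;  out ∅∪∅=∅
  n22('adad'): parent n21 fail=1; on 'd' 1 → fail=20;  out {6}∪∅={6}
  n7('dddba'): parent n6 fail=11; on 'a' 11→0 → fail=1;  out {1}∪∅={1}
  n18('dbbca'): parent n17 fail=23; on 'a' 23 → fail=24;  out ∅∪∅=∅
  n19('dbbcaa'): parent n18 fail=24; on 'a' 24→1 → fail=2;  out {5}∪{0}={0,5}

Run:
[0] read 'c'  n0⇒n23
[1] read 'a'  n23⇒n24
[2] read 'c'  n24⇒n8 (via fail)
[3] read 'c'  n8⇒n9
[4] read 'd'  n9⇒n10  → match P2@[1:4]
[5] read 'c'  n10⇒n23 (via fail)
[6] read 'a'  n23⇒n24
[7] read 'c'  n24⇒n8 (via fail)
[8] read 'a'  n8⇒n14
[9] read 'b'  n14⇒n15  → match P4@[6:9],P7@[7:9]
[10] read 'c'  n15⇒n23 (via fail)
[11] read 'c'  n23⇒n23 (via fail)
[12] read 'd'  n23⇒n3 (via fail)
[13] read 'c'  n3⇒n23 (via fail)
[14] read 'a'  n23⇒n24
[15] read 'b'  n24⇒n25  → match P7@[13:15]
[16] read 'a'  n25⇒n1 (via fail)
[17] read 'a'  n1⇒n2  → match P0@[16:17]
[18] read 'd'  n2⇒n20 (via fail)
[19] read 'a'  n20⇒n21
[20] read 'a'  n21⇒n2 (via fail)  → match P0@[19:20]
[21] read 'a'  n2⇒n2 (via fail)  → match P0@[20:21]

Result: [[4,2],[9,4],[9,7],[15,7],[17,0],[20,0],[21,0]]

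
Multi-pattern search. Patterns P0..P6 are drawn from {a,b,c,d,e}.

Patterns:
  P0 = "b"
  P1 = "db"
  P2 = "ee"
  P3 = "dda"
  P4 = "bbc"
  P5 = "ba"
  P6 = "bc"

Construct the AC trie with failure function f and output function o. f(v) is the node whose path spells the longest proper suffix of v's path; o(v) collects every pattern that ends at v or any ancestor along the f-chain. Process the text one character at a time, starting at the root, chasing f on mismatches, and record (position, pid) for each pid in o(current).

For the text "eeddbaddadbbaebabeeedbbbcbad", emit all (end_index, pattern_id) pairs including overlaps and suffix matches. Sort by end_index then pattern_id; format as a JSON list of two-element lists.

Construct AC machine:
Trie nodes:
  0='ε' goto b→1 d→2 e→4
  1='b' goto a→10 b→8 c→11  [P0 ends]
  2='d' goto b→3 d→6
  3='db' goto ·  [P1 ends]
  4='e' goto e→5
  5='ee' goto ·  [P2 ends]
  6='dd' goto a→7
  7='dda' goto ·  [P3 ends]
  8='bb' goto c→9
  9='bbc' goto ·  [P4 ends]
  10='ba' goto ·  [P5 ends]
  11='bc' goto ·  [P6 ends]

BFS fail/out derivation:
  n1('b'): parent n0 fail=0; on 'b' 0 → fail=0;  out {0}∪∅={0}
  n2('d'): parent n0 fail=0; on 'd' 0 → fail=0;  out ∅∪∅=∅
  n4('e'): parent n0 fail=0; on 'e' 0 → fail=0;  out ∅∪∅=∅
  n3('db'): parent n2 fail=0; on 'b' 0 → fail=1;  out {1}∪{0}={0,1}
  n5('ee'): parent n4 fail=0; on 'e' 0 → fail=4;  out {2}∪∅={2}
  n6('dd'): parent n2 fail=0; on 'd' 0 → fail=2;  out ∅∪∅=∅
  n8('bb'): parent n1 fail=0; on 'b' 0 → fail=1;  out ∅∪{0}={0}
  n10('ba'): parent n1 fail=0; on 'a' 0 → fail=0;  out {5}∪∅={5}
  n11('bc'): parent n1 fail=0; on 'c' 0 → fail=0;  out {6}∪∅={6}
  n7('dda'): parent n6 fail=2; on 'a' 2→0 → fail=0;  out {3}∪∅={3}
  n9('bbc'): parent n8 fail=1; on 'c' 1 → fail=11;  out {4}∪{6}={4,6}

Scan:
i=0 'e': node 0→4
i=1 'e': node 4→5  ** P2@[0:1]
i=2 'd': node 5→2 (fail-walked)
i=3 'd': node 2→6
i=4 'b': node 6→3 (fail-walked)  ** P0@[4:4],P1@[3:4]
i=5 'a': node 3→10 (fail-walked)  ** P5@[4:5]
i=6 'd': node 10→2 (fail-walked)
i=7 'd': node 2→6
i=8 'a': node 6→7  ** P3@[6:8]
i=9 'd': node 7→2 (fail-walked)
i=10 'b': node 2→3  ** P0@[10:10],P1@[9:10]
i=11 'b': node 3→8 (fail-walked)  ** P0@[11:11]
i=12 'a': node 8→10 (fail-walked)  ** P5@[11:12]
i=13 'e': node 10→4 (fail-walked)
i=14 'b': node 4→1 (fail-walked)  ** P0@[14:14]
i=15 'a': node 1→10  ** P5@[14:15]
i=16 'b': node 10→1 (fail-walked)  ** P0@[16:16]
i=17 'e': node 1→4 (fail-walked)
i=18 'e': node 4→5  ** P2@[17:18]
i=19 'e': node 5→5 (fail-walked)  ** P2@[18:19]
i=20 'd': node 5→2 (fail-walked)
i=21 'b': node 2→3  ** P0@[21:21],P1@[20:21]
i=22 'b': node 3→8 (fail-walked)  ** P0@[22:22]
i=23 'b': node 8→8 (fail-walked)  ** P0@[23:23]
i=24 'c': node 8→9  ** P4@[22:24],P6@[23:24]
i=25 'b': node 9→1 (fail-walked)  ** P0@[25:25]
i=26 'a': node 1→10  ** P5@[25:26]
i=27 'd': node 10→2 (fail-walked)

All matches (sorted): [[1,2],[4,0],[4,1],[5,5],[8,3],[10,0],[10,1],[11,0],[12,5],[14,0],[15,5],[16,0],[18,2],[19,2],[21,0],[21,1],[22,0],[23,0],[24,4],[24,6],[25,0],[26,5]]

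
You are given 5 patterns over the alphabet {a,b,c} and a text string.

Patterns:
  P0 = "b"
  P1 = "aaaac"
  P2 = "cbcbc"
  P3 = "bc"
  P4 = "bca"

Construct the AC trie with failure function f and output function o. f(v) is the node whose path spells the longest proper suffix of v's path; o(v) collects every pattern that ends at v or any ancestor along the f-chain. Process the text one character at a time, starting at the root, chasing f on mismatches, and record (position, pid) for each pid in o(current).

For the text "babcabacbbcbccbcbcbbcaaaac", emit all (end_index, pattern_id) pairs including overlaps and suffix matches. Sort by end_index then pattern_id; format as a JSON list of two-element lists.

Build:
Trie (insert patterns):
  0='ε' goto a→2 b→1 c→7
  1='b' goto c→12  ←P0
  2='a' goto a→3
  3='aa' goto a→4
  4='aaa' goto a→5
  5='aaaa' goto c→6
  6='aaaac' goto ·  ←P1
  7='c' goto b→8
  8='cb' goto c→9
  9='cbc' goto b→10
  10='cbcb' goto c→11
  11='cbcbc' goto ·  ←P2
  12='bc' goto a→13  ←P3
  13='bca' goto ·  ←P4

Failure links (BFS by depth):
  fail(1) 'b': from fail(0)=0 chase 'b': 0 ⇒ 0;  out={0}∪out(0)={0}
  fail(2) 'a': from fail(0)=0 chase 'a': 0 ⇒ 0;  out=∅∪out(0)=∅
  fail(7) 'c': from fail(0)=0 chase 'c': 0 ⇒ 0;  out=∅∪out(0)=∅
  fail(3) 'aa': from fail(2)=0 chase 'a': 0 ⇒ 2;  out=∅∪out(2)=∅
  fail(8) 'cb': from fail(7)=0 chase 'b': 0 ⇒ 1;  out=∅∪out(1)={0}
  fail(12) 'bc': from fail(1)=0 chase 'c': 0 ⇒ 7;  out={3}∪out(7)={3}
  fail(4) 'aaa': from fail(3)=2 chase 'a': 2 ⇒ 3;  out=∅∪out(3)=∅
  fail(9) 'cbc': from fail(8)=1 chase 'c': 1 ⇒ 12;  out=∅∪out(12)={3}
  fail(13) 'bca': from fail(12)=7 chase 'a': 7→0 ⇒ 2;  out={4}∪out(2)={4}
  fail(5) 'aaaa': from fail(4)=3 chase 'a': 3 ⇒ 4;  out=∅∪out(4)=∅
  fail(10) 'cbcb': from fail(9)=12 chase 'b': 12→7 ⇒ 8;  out=∅∪out(8)={0}
  fail(6) 'aaaac': from fail(5)=4 chase 'c': 4→3→2→0 ⇒ 7;  out={1}∪out(7)={1}
  fail(11) 'cbcbc': from fail(10)=8 chase 'c': 8 ⇒ 9;  out={2}∪out(9)={2,3}

Text stream:
[0] read 'b'  n0⇒n1  emit P0@[0:0]
[1] read 'a'  n1⇒n2 (via fail)
[2] read 'b'  n2⇒n1 (via fail)  emit P0@[2:2]
[3] read 'c'  n1⇒n12  emit P3@[2:3]
[4] read 'a'  n12⇒n13  emit P4@[2:4]
[5] read 'b'  n13⇒n1 (via fail)  emit P0@[5:5]
[6] read 'a'  n1⇒n2 (via fail)
[7] read 'c'  n2⇒n7 (via fail)
[8] read 'b'  n7⇒n8  emit P0@[8:8]
[9] read 'b'  n8⇒n1 (via fail)  emit P0@[9:9]
[10] read 'c'  n1⇒n12  emit P3@[9:10]
[11] read 'b'  n12⇒n8 (via fail)  emit P0@[11:11]
[12] read 'c'  n8⇒n9  emit P3@[11:12]
[13] read 'c'  n9⇒n7 (via fail)
[14] read 'b'  n7⇒n8  emit P0@[14:14]
[15] read 'c'  n8⇒n9  emit P3@[14:15]
[16] read 'b'  n9⇒n10  emit P0@[16:16]
[17] read 'c'  n10⇒n11  emit P2@[13:17],P3@[16:17]
[18] read 'b'  n11⇒n10 (via fail)  emit P0@[18:18]
[19] read 'b'  n10⇒n1 (via fail)  emit P0@[19:19]
[20] read 'c'  n1⇒n12  emit P3@[19:20]
[21] read 'a'  n12⇒n13  emit P4@[19:21]
[22] read 'a'  n13⇒n3 (via fail)
[23] read 'a'  n3⇒n4
[24] read 'a'  n4⇒n5
[25] read 'c'  n5⇒n6  emit P1@[21:25]

Result: [[0,0],[2,0],[3,3],[4,4],[5,0],[8,0],[9,0],[10,3],[11,0],[12,3],[14,0],[15,3],[16,0],[17,2],[17,3],[18,0],[19,0],[20,3],[21,4],[25,1]]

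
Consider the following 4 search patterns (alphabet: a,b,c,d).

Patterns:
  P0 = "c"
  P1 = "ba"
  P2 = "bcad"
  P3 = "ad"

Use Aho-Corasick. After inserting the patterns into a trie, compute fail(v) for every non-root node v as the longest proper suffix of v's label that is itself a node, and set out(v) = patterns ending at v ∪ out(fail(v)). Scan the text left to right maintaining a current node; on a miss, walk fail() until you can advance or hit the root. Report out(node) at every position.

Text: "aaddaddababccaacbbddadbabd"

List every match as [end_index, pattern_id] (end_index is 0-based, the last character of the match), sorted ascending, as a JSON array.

Construct AC machine:
Trie nodes:
  0='ε' goto a→7 b→2 c→1
  1='c' goto ·  [P0 ends]
  2='b' goto a→3 c→4
  3='ba' goto ·  [P1 ends]
  4='bc' goto a→5
  5='bca' goto d→6
  6='bcad' goto ·  [P2 ends]
  7='a' goto d→8
  8='ad' goto ·  [P3 ends]

BFS fail/out derivation:
  n1('c'): parent n0 fail=0; on 'c' 0 → fail=0;  out {0}∪∅={0}
  n2('b'): parent n0 fail=0; on 'b' 0 → fail=0;  out ∅∪∅=∅
  n7('a'): parent n0 fail=0; on 'a' 0 → fail=0;  out ∅∪∅=∅
  n3('ba'): parent n2 fail=0; on 'a' 0 → fail=7;  out {1}∪∅={1}
  n4('bc'): parent n2 fail=0; on 'c' 0 → fail=1;  out ∅∪{0}={0}
  n8('ad'): parent n7 fail=0; on 'd' 0 → fail=0;  out {3}∪∅={3}
  n5('bca'): parent n4 fail=1; on 'a' 1→0 → fail=7;  out ∅∪∅=∅
  n6('bcad'): parent n5 fail=7; on 'd' 7 → fail=8;  out {2}∪{3}={2,3}

Run:
[0] read 'a'  n0⇒n7
[1] read 'a'  n7⇒n7 ·f
[2] read 'd'  n7⇒n8  → match P3@[1:2]
[3] read 'd'  n8⇒n0 ·f
[4] read 'a'  n0⇒n7
[5] read 'd'  n7⇒n8  → match P3@[4:5]
[6] read 'd'  n8⇒n0 ·f
[7] read 'a'  n0⇒n7
[8] read 'b'  n7⇒n2 ·f
[9] read 'a'  n2⇒n3  → match P1@[8:9]
[10] read 'b'  n3⇒n2 ·f
[11] read 'c'  n2⇒n4  → match P0@[11:11]
[12] read 'c'  n4⇒n1 ·f  → match P0@[12:12]
[13] read 'a'  n1⇒n7 ·f
[14] read 'a'  n7⇒n7 ·f
[15] read 'c'  n7⇒n1 ·f  → match P0@[15:15]
[16] read 'b'  n1⇒n2 ·f
[17] read 'b'  n2⇒n2 ·f
[18] read 'd'  n2⇒n0 ·f
[19] read 'd'  n0⇒n0
[20] read 'a'  n0⇒n7
[21] read 'd'  n7⇒n8  → match P3@[20:21]
[22] read 'b'  n8⇒n2 ·f
[23] read 'a'  n2⇒n3  → match P1@[22:23]
[24] read 'b'  n3⇒n2 ·f
[25] read 'd'  n2⇒n0 ·f

Matches: [[2,3],[5,3],[9,1],[11,0],[12,0],[15,0],[21,3],[23,1]]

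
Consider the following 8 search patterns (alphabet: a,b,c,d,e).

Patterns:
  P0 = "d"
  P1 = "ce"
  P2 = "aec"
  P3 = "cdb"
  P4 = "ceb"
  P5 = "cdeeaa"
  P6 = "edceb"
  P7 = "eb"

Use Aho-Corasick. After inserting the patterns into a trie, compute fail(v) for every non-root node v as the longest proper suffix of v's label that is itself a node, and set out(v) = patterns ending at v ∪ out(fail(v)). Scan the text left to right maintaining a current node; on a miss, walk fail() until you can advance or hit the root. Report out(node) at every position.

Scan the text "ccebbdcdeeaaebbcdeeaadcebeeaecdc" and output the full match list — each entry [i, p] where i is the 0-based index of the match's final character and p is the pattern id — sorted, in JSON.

Construct AC machine:
Trie (insert patterns):
  0='ε' goto a→4 c→2 d→1 e→14
  1='d' goto ·  [P0 ends]
  2='c' goto d→7 e→3
  3='ce' goto b→9  [P1 ends]
  4='a' goto e→5
  5='ae' goto c→6
  6='aec' goto ·  [P2 ends]
  7='cd' goto b→8 e→10
  8='cdb' goto ·  [P3 ends]
  9='ceb' goto ·  [P4 ends]
  10='cde' goto e→11
  11='cdee' goto a→12
  12='cdeea' goto a→13
  13='cdeeaa' goto ·  [P5 ends]
  14='e' goto b→19 d→15
  15='ed' goto c→16
  16='edc' goto e→17
  17='edce' goto b→18
  18='edceb' goto ·  [P6 ends]
  19='eb' goto ·  [P7 ends]

Failure links (BFS by depth):
  fail(1) 'd': from fail(0)=0 chase 'd': 0 ⇒ 0;  out={0}∪out(0)={0}
  fail(2) 'c': from fail(0)=0 chase 'c': 0 ⇒ 0;  out=∅∪out(0)=∅
  fail(4) 'a': from fail(0)=0 chase 'a': 0 ⇒ 0;  out=∅∪out(0)=∅
  fail(14) 'e': from fail(0)=0 chase 'e': 0 ⇒ 0;  out=∅∪out(0)=∅
  fail(3) 'ce': from fail(2)=0 chase 'e': 0 ⇒ 14;  out={1}∪out(14)={1}
  fail(5) 'ae': from fail(4)=0 chase 'e': 0 ⇒ 14;  out=∅∪out(14)=∅
  fail(7) 'cd': from fail(2)=0 chase 'd': 0 ⇒ 1;  out=∅∪out(1)={0}
  fail(15) 'ed': from fail(14)=0 chase 'd': 0 ⇒ 1;  out=∅∪out(1)={0}
  fail(19) 'eb': from fail(14)=0 chase 'b': 0 ⇒ 0;  out={7}∪out(0)={7}
  fail(6) 'aec': from fail(5)=14 chase 'c': 14→0 ⇒ 2;  out={2}∪out(2)={2}
  fail(8) 'cdb': from fail(7)=1 chase 'b': 1→0 ⇒ 0;  out={3}∪out(0)={3}
  fail(9) 'ceb': from fail(3)=14 chase 'b': 14 ⇒ 19;  out={4}∪out(19)={4,7}
  fail(10) 'cde': from fail(7)=1 chase 'e': 1→0 ⇒ 14;  out=∅∪out(14)=∅
  fail(16) 'edc': from fail(15)=1 chase 'c': 1→0 ⇒ 2;  out=∅∪out(2)=∅
  fail(11) 'cdee': from fail(10)=14 chase 'e': 14→0 ⇒ 14;  out=∅∪out(14)=∅
  fail(17) 'edce': from fail(16)=2 chase 'e': 2 ⇒ 3;  out=∅∪out(3)={1}
  fail(12) 'cdeea': from fail(11)=14 chase 'a': 14→0 ⇒ 4;  out=∅∪out(4)=∅
  fail(18) 'edceb': from fail(17)=3 chase 'b': 3 ⇒ 9;  out={6}∪out(9)={4,6,7}
  fail(13) 'cdeeaa': from fail(12)=4 chase 'a': 4→0 ⇒ 4;  out={5}∪out(4)={5}

Text stream:
i=0 'c': node 0→2
i=1 'c': node 2→2 (fail-walked)
i=2 'e': node 2→3  emit P1@[1:2]
i=3 'b': node 3→9  emit P4@[1:3],P7@[2:3]
i=4 'b': node 9→0 (fail-walked)
i=5 'd': node 0→1  emit P0@[5:5]
i=6 'c': node 1→2 (fail-walked)
i=7 'd': node 2→7  emit P0@[7:7]
i=8 'e': node 7→10
i=9 'e': node 10→11
i=10 'a': node 11→12
i=11 'a': node 12→13  emit P5@[6:11]
i=12 'e': node 13→5 (fail-walked)
i=13 'b': node 5→19 (fail-walked)  emit P7@[12:13]
i=14 'b': node 19→0 (fail-walked)
i=15 'c': node 0→2
i=16 'd': node 2→7  emit P0@[16:16]
i=17 'e': node 7→10
i=18 'e': node 10→11
i=19 'a': node 11→12
i=20 'a': node 12→13  emit P5@[15:20]
i=21 'd': node 13→1 (fail-walked)  emit P0@[21:21]
i=22 'c': node 1→2 (fail-walked)
i=23 'e': node 2→3  emit P1@[22:23]
i=24 'b': node 3→9  emit P4@[22:24],P7@[23:24]
i=25 'e': node 9→14 (fail-walked)
i=26 'e': node 14→14 (fail-walked)
i=27 'a': node 14→4 (fail-walked)
i=28 'e': node 4→5
i=29 'c': node 5→6  emit P2@[27:29]
i=30 'd': node 6→7 (fail-walked)  emit P0@[30:30]
i=31 'c': node 7→2 (fail-walked)

Matches: [[2,1],[3,4],[3,7],[5,0],[7,0],[11,5],[13,7],[16,0],[20,5],[21,0],[23,1],[24,4],[24,7],[29,2],[30,0]]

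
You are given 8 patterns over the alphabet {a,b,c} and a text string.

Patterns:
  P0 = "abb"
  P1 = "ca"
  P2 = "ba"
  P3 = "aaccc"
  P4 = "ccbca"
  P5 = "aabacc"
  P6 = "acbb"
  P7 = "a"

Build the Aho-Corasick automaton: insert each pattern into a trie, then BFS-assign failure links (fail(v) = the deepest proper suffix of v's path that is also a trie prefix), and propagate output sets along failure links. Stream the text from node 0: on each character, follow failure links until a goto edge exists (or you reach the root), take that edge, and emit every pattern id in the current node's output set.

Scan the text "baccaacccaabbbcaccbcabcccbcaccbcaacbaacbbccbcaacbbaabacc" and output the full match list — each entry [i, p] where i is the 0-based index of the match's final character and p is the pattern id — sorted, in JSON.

Build:
Trie (insert patterns):
  n0 'ε': a→1 b→6 c→4
  n1 'a': a→8 b→2 c→20  ←P7
  n2 'ab': b→3
  n3 'abb': ·  ←P0
  n4 'c': a→5 c→12
  n5 'ca': ·  ←P1
  n6 'b': a→7
  n7 'ba': ·  ←P2
  n8 'aa': b→16 c→9
  n9 'aac': c→10
  n10 'aacc': c→11
  n11 'aaccc': ·  ←P3
  n12 'cc': b→13
  n13 'ccb': c→14
  n14 'ccbc': a→15
  n15 'ccbca': ·  ←P4
  n16 'aab': a→17
  n17 'aaba': c→18
  n18 'aabac': c→19
  n19 'aabacc': ·  ←P5
  n20 'ac': b→21
  n21 'acb': b→22
  n22 'acbb': ·  ←P6

Failure links (BFS by depth):
  fail(1) 'a': from fail(0)=0 chase 'a': 0 ⇒ 0;  out={7}∪out(0)={7}
  fail(4) 'c': from fail(0)=0 chase 'c': 0 ⇒ 0;  out=∅∪out(0)=∅
  fail(6) 'b': from fail(0)=0 chase 'b': 0 ⇒ 0;  out=∅∪out(0)=∅
  fail(2) 'ab': from fail(1)=0 chase 'b': 0 ⇒ 6;  out=∅∪out(6)=∅
  fail(5) 'ca': from fail(4)=0 chase 'a': 0 ⇒ 1;  out={1}∪out(1)={1,7}
  fail(7) 'ba': from fail(6)=0 chase 'a': 0 ⇒ 1;  out={2}∪out(1)={2,7}
  fail(8) 'aa': from fail(1)=0 chase 'a': 0 ⇒ 1;  out=∅∪out(1)={7}
  fail(12) 'cc': from fail(4)=0 chase 'c': 0 ⇒ 4;  out=∅∪out(4)=∅
  fail(20) 'ac': from fail(1)=0 chase 'c': 0 ⇒ 4;  out=∅∪out(4)=∅
  fail(3) 'abb': from fail(2)=6 chase 'b': 6→0 ⇒ 6;  out={0}∪out(6)={0}
  fail(9) 'aac': from fail(8)=1 chase 'c': 1 ⇒ 20;  out=∅∪out(20)=∅
  fail(13) 'ccb': from fail(12)=4 chase 'b': 4→0 ⇒ 6;  out=∅∪out(6)=∅
  fail(16) 'aab': from fail(8)=1 chase 'b': 1 ⇒ 2;  out=∅∪out(2)=∅
  fail(21) 'acb': from fail(20)=4 chase 'b': 4→0 ⇒ 6;  out=∅∪out(6)=∅
  fail(10) 'aacc': from fail(9)=20 chase 'c': 20→4 ⇒ 12;  out=∅∪out(12)=∅
  fail(14) 'ccbc': from fail(13)=6 chase 'c': 6→0 ⇒ 4;  out=∅∪out(4)=∅
  fail(17) 'aaba': from fail(16)=2 chase 'a': 2→6 ⇒ 7;  out=∅∪out(7)={2,7}
  fail(22) 'acbb': from fail(21)=6 chase 'b': 6→0 ⇒ 6;  out={6}∪out(6)={6}
  fail(11) 'aaccc': from fail(10)=12 chase 'c': 12→4 ⇒ 12;  out={3}∪out(12)={3}
  fail(15) 'ccbca': from fail(14)=4 chase 'a': 4 ⇒ 5;  out={4}∪out(5)={1,4,7}
  fail(18) 'aabac': from fail(17)=7 chase 'c': 7→1 ⇒ 20;  out=∅∪out(20)=∅
  fail(19) 'aabacc': from fail(18)=20 chase 'c': 20→4 ⇒ 12;  out={5}∪out(12)={5}

Scan:
[0] read 'b'  n0⇒n6
[1] read 'a'  n6⇒n7  → match P2@[0:1],P7@[1:1]
[2] read 'c'  n7⇒n20 (fail-walked)
[3] read 'c'  n20⇒n12 (fail-walked)
[4] read 'a'  n12⇒n5 (fail-walked)  → match P1@[3:4],P7@[4:4]
[5] read 'a'  n5⇒n8 (fail-walked)  → match P7@[5:5]
[6] read 'c'  n8⇒n9
[7] read 'c'  n9⇒n10
[8] read 'c'  n10⇒n11  → match P3@[4:8]
[9] read 'a'  n11⇒n5 (fail-walked)  → match P1@[8:9],P7@[9:9]
[10] read 'a'  n5⇒n8 (fail-walked)  → match P7@[10:10]
[11] read 'b'  n8⇒n16
[12] read 'b'  n16⇒n3 (fail-walked)  → match P0@[10:12]
[13] read 'b'  n3⇒n6 (fail-walked)
[14] read 'c'  n6⇒n4 (fail-walked)
[15] read 'a'  n4⇒n5  → match P1@[14:15],P7@[15:15]
[16] read 'c'  n5⇒n20 (fail-walked)
[17] read 'c'  n20⇒n12 (fail-walked)
[18] read 'b'  n12⇒n13
[19] read 'c'  n13⇒n14
[20] read 'a'  n14⇒n15  → match P1@[19:20],P4@[16:20],P7@[20:20]
[21] read 'b'  n15⇒n2 (fail-walked)
[22] read 'c'  n2⇒n4 (fail-walked)
[23] read 'c'  n4⇒n12
[24] read 'c'  n12⇒n12 (fail-walked)
[25] read 'b'  n12⇒n13
[26] read 'c'  n13⇒n14
[27] read 'a'  n14⇒n15  → match P1@[26:27],P4@[23:27],P7@[27:27]
[28] read 'c'  n15⇒n20 (fail-walked)
[29] read 'c'  n20⇒n12 (fail-walked)
[30] read 'b'  n12⇒n13
[31] read 'c'  n13⇒n14
[32] read 'a'  n14⇒n15  → match P1@[31:32],P4@[28:32],P7@[32:32]
[33] read 'a'  n15⇒n8 (fail-walked)  → match P7@[33:33]
[34] read 'c'  n8⇒n9
[35] read 'b'  n9⇒n21 (fail-walked)
[36] read 'a'  n21⇒n7 (fail-walked)  → match P2@[35:36],P7@[36:36]
[37] read 'a'  n7⇒n8 (fail-walked)  → match P7@[37:37]
[38] read 'c'  n8⇒n9
[39] read 'b'  n9⇒n21 (fail-walked)
[40] read 'b'  n21⇒n22  → match P6@[37:40]
[41] read 'c'  n22⇒n4 (fail-walked)
[42] read 'c'  n4⇒n12
[43] read 'b'  n12⇒n13
[44] read 'c'  n13⇒n14
[45] read 'a'  n14⇒n15  → match P1@[44:45],P4@[41:45],P7@[45:45]
[46] read 'a'  n15⇒n8 (fail-walked)  → match P7@[46:46]
[47] read 'c'  n8⇒n9
[48] read 'b'  n9⇒n21 (fail-walked)
[49] read 'b'  n21⇒n22  → match P6@[46:49]
[50] read 'a'  n22⇒n7 (fail-walked)  → match P2@[49:50],P7@[50:50]
[51] read 'a'  n7⇒n8 (fail-walked)  → match P7@[51:51]
[52] read 'b'  n8⇒n16
[53] read 'a'  n16⇒n17  → match P2@[52:53],P7@[53:53]
[54] read 'c'  n17⇒n18
[55] read 'c'  n18⇒n19  → match P5@[50:55]

All matches (sorted): [[1,2],[1,7],[4,1],[4,7],[5,7],[8,3],[9,1],[9,7],[10,7],[12,0],[15,1],[15,7],[20,1],[20,4],[20,7],[27,1],[27,4],[27,7],[32,1],[32,4],[32,7],[33,7],[36,2],[36,7],[37,7],[40,6],[45,1],[45,4],[45,7],[46,7],[49,6],[50,2],[50,7],[51,7],[53,2],[53,7],[55,5]]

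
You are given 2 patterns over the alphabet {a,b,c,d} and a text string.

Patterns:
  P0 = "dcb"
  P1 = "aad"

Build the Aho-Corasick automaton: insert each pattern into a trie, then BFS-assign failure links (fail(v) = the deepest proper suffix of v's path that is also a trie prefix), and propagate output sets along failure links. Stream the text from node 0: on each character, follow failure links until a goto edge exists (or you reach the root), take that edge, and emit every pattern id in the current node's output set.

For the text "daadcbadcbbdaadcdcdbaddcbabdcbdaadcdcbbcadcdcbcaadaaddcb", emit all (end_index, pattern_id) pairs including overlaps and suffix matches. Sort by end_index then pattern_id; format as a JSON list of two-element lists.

Build:
Trie nodes:
  n0 'ε': a→4 d→1
  n1 'd': c→2
  n2 'dc': b→3
  n3 'dcb': ·  [P0 ends]
  n4 'a': a→5
  n5 'aa': d→6
  n6 'aad': ·  [P1 ends]

Failure links (BFS by depth):
  fail(1) 'd': from fail(0)=0 chase 'd': 0 ⇒ 0;  out=∅∪out(0)=∅
  fail(4) 'a': from fail(0)=0 chase 'a': 0 ⇒ 0;  out=∅∪out(0)=∅
  fail(2) 'dc': from fail(1)=0 chase 'c': 0 ⇒ 0;  out=∅∪out(0)=∅
  fail(5) 'aa': from fail(4)=0 chase 'a': 0 ⇒ 4;  out=∅∪out(4)=∅
  fail(3) 'dcb': from fail(2)=0 chase 'b': 0 ⇒ 0;  out={0}∪out(0)={0}
  fail(6) 'aad': from fail(5)=4 chase 'd': 4→0 ⇒ 1;  out={1}∪out(1)={1}

Scan:
pos 0 'd': at 1
pos 1 'a': at 4 ·f
pos 2 'a': at 5
pos 3 'd': at 6  → match P1@[1:3]
pos 4 'c': at 2 ·f
pos 5 'b': at 3  → match P0@[3:5]
pos 6 'a': at 4 ·f
pos 7 'd': at 1 ·f
pos 8 'c': at 2
pos 9 'b': at 3  → match P0@[7:9]
pos 10 'b': at 0 ·f
pos 11 'd': at 1
pos 12 'a': at 4 ·f
pos 13 'a': at 5
pos 14 'd': at 6  → match P1@[12:14]
pos 15 'c': at 2 ·f
pos 16 'd': at 1 ·f
pos 17 'c': at 2
pos 18 'd': at 1 ·f
pos 19 'b': at 0 ·f
pos 20 'a': at 4
pos 21 'd': at 1 ·f
pos 22 'd': at 1 ·f
pos 23 'c': at 2
pos 24 'b': at 3  → match P0@[22:24]
pos 25 'a': at 4 ·f
pos 26 'b': at 0 ·f
pos 27 'd': at 1
pos 28 'c': at 2
pos 29 'b': at 3  → match P0@[27:29]
pos 30 'd': at 1 ·f
pos 31 'a': at 4 ·f
pos 32 'a': at 5
pos 33 'd': at 6  → match P1@[31:33]
pos 34 'c': at 2 ·f
pos 35 'd': at 1 ·f
pos 36 'c': at 2
pos 37 'b': at 3  → match P0@[35:37]
pos 38 'b': at 0 ·f
pos 39 'c': at 0
pos 40 'a': at 4
pos 41 'd': at 1 ·f
pos 42 'c': at 2
pos 43 'd': at 1 ·f
pos 44 'c': at 2
pos 45 'b': at 3  → match P0@[43:45]
pos 46 'c': at 0 ·f
pos 47 'a': at 4
pos 48 'a': at 5
pos 49 'd': at 6  → match P1@[47:49]
pos 50 'a': at 4 ·f
pos 51 'a': at 5
pos 52 'd': at 6  → match P1@[50:52]
pos 53 'd': at 1 ·f
pos 54 'c': at 2
pos 55 'b': at 3  → match P0@[53:55]

Matches: [[3,1],[5,0],[9,0],[14,1],[24,0],[29,0],[33,1],[37,0],[45,0],[49,1],[52,1],[55,0]]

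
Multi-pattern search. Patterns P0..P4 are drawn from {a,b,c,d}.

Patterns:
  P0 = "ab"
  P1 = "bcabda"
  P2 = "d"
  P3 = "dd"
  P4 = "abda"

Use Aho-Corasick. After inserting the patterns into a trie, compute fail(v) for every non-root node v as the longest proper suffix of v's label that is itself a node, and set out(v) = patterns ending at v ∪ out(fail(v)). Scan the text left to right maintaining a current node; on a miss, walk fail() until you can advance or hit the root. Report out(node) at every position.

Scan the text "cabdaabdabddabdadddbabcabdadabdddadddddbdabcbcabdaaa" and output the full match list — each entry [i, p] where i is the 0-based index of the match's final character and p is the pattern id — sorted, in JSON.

Build:
Trie (insert patterns):
  n0 'ε': a→1 b→3 d→9
  n1 'a': b→2
  n2 'ab': d→11  ←P0
  n3 'b': c→4
  n4 'bc': a→5
  n5 'bca': b→6
  n6 'bcab': d→7
  n7 'bcabd': a→8
  n8 'bcabda': ·  ←P1
  n9 'd': d→10  ←P2
  n10 'dd': ·  ←P3
  n11 'abd': a→12
  n12 'abda': ·  ←P4

Failure links (BFS by depth):
  fail(1) 'a': from fail(0)=0 chase 'a': 0 ⇒ 0;  out=∅∪out(0)=∅
  fail(3) 'b': from fail(0)=0 chase 'b': 0 ⇒ 0;  out=∅∪out(0)=∅
  fail(9) 'd': from fail(0)=0 chase 'd': 0 ⇒ 0;  out={2}∪out(0)={2}
  fail(2) 'ab': from fail(1)=0 chase 'b': 0 ⇒ 3;  out={0}∪out(3)={0}
  fail(4) 'bc': from fail(3)=0 chase 'c': 0 ⇒ 0;  out=∅∪out(0)=∅
  fail(10) 'dd': from fail(9)=0 chase 'd': 0 ⇒ 9;  out={3}∪out(9)={2,3}
  fail(5) 'bca': from fail(4)=0 chase 'a': 0 ⇒ 1;  out=∅∪out(1)=∅
  fail(11) 'abd': from fail(2)=3 chase 'd': 3→0 ⇒ 9;  out=∅∪out(9)={2}
  fail(6) 'bcab': from fail(5)=1 chase 'b': 1 ⇒ 2;  out=∅∪out(2)={0}
  fail(12) 'abda': from fail(11)=9 chase 'a': 9→0 ⇒ 1;  out={4}∪out(1)={4}
  fail(7) 'bcabd': from fail(6)=2 chase 'd': 2 ⇒ 11;  out=∅∪out(11)={2}
  fail(8) 'bcabda': from fail(7)=11 chase 'a': 11 ⇒ 12;  out={1}∪out(12)={1,4}

Run:
[0] read 'c'  n0⇒n0
[1] read 'a'  n0⇒n1
[2] read 'b'  n1⇒n2  → match P0@[1:2]
[3] read 'd'  n2⇒n11  → match P2@[3:3]
[4] read 'a'  n11⇒n12  → match P4@[1:4]
[5] read 'a'  n12⇒n1 (via fail)
[6] read 'b'  n1⇒n2  → match P0@[5:6]
[7] read 'd'  n2⇒n11  → match P2@[7:7]
[8] read 'a'  n11⇒n12  → match P4@[5:8]
[9] read 'b'  n12⇒n2 (via fail)  → match P0@[8:9]
[10] read 'd'  n2⇒n11  → match P2@[10:10]
[11] read 'd'  n11⇒n10 (via fail)  → match P2@[11:11],P3@[10:11]
[12] read 'a'  n10⇒n1 (via fail)
[13] read 'b'  n1⇒n2  → match P0@[12:13]
[14] read 'd'  n2⇒n11  → match P2@[14:14]
[15] read 'a'  n11⇒n12  → match P4@[12:15]
[16] read 'd'  n12⇒n9 (via fail)  → match P2@[16:16]
[17] read 'd'  n9⇒n10  → match P2@[17:17],P3@[16:17]
[18] read 'd'  n10⇒n10 (via fail)  → match P2@[18:18],P3@[17:18]
[19] read 'b'  n10⇒n3 (via fail)
[20] read 'a'  n3⇒n1 (via fail)
[21] read 'b'  n1⇒n2  → match P0@[20:21]
[22] read 'c'  n2⇒n4 (via fail)
[23] read 'a'  n4⇒n5
[24] read 'b'  n5⇒n6  → match P0@[23:24]
[25] read 'd'  n6⇒n7  → match P2@[25:25]
[26] read 'a'  n7⇒n8  → match P1@[21:26],P4@[23:26]
[27] read 'd'  n8⇒n9 (via fail)  → match P2@[27:27]
[28] read 'a'  n9⇒n1 (via fail)
[29] read 'b'  n1⇒n2  → match P0@[28:29]
[30] read 'd'  n2⇒n11  → match P2@[30:30]
[31] read 'd'  n11⇒n10 (via fail)  → match P2@[31:31],P3@[30:31]
[32] read 'd'  n10⇒n10 (via fail)  → match P2@[32:32],P3@[31:32]
[33] read 'a'  n10⇒n1 (via fail)
[34] read 'd'  n1⇒n9 (via fail)  → match P2@[34:34]
[35] read 'd'  n9⇒n10  → match P2@[35:35],P3@[34:35]
[36] read 'd'  n10⇒n10 (via fail)  → match P2@[36:36],P3@[35:36]
[37] read 'd'  n10⇒n10 (via fail)  → match P2@[37:37],P3@[36:37]
[38] read 'd'  n10⇒n10 (via fail)  → match P2@[38:38],P3@[37:38]
[39] read 'b'  n10⇒n3 (via fail)
[40] read 'd'  n3⇒n9 (via fail)  → match P2@[40:40]
[41] read 'a'  n9⇒n1 (via fail)
[42] read 'b'  n1⇒n2  → match P0@[41:42]
[43] read 'c'  n2⇒n4 (via fail)
[44] read 'b'  n4⇒n3 (via fail)
[45] read 'c'  n3⇒n4
[46] read 'a'  n4⇒n5
[47] read 'b'  n5⇒n6  → match P0@[46:47]
[48] read 'd'  n6⇒n7  → match P2@[48:48]
[49] read 'a'  n7⇒n8  → match P1@[44:49],P4@[46:49]
[50] read 'a'  n8⇒n1 (via fail)
[51] read 'a'  n1⇒n1 (via fail)

All matches (sorted): [[2,0],[3,2],[4,4],[6,0],[7,2],[8,4],[9,0],[10,2],[11,2],[11,3],[13,0],[14,2],[15,4],[16,2],[17,2],[17,3],[18,2],[18,3],[21,0],[24,0],[25,2],[26,1],[26,4],[27,2],[29,0],[30,2],[31,2],[31,3],[32,2],[32,3],[34,2],[35,2],[35,3],[36,2],[36,3],[37,2],[37,3],[38,2],[38,3],[40,2],[42,0],[47,0],[48,2],[49,1],[49,4]]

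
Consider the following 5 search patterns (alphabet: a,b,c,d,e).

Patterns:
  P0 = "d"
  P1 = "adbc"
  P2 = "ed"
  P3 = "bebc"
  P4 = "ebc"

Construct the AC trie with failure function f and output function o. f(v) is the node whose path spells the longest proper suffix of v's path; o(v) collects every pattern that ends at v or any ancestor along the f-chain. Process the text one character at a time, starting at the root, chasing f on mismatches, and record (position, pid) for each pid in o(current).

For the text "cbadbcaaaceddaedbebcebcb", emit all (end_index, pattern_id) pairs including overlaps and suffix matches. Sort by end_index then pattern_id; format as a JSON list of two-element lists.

Build:
Trie (insert patterns):
  n0 'ε': a→2 b→8 d→1 e→6
  n1 'd': ·  [P0 ends]
  n2 'a': d→3
  n3 'ad': b→4
  n4 'adb': c→5
  n5 'adbc': ·  [P1 ends]
  n6 'e': b→12 d→7
  n7 'ed': ·  [P2 ends]
  n8 'b': e→9
  n9 'be': b→10
  n10 'beb': c→11
  n11 'bebc': ·  [P3 ends]
  n12 'eb': c→13
  n13 'ebc': ·  [P4 ends]

BFS fail/out derivation:
  fail(1) 'd': from fail(0)=0 chase 'd': 0 ⇒ 0;  out={0}∪out(0)={0}
  fail(2) 'a': from fail(0)=0 chase 'a': 0 ⇒ 0;  out=∅∪out(0)=∅
  fail(6) 'e': from fail(0)=0 chase 'e': 0 ⇒ 0;  out=∅∪out(0)=∅
  fail(8) 'b': from fail(0)=0 chase 'b': 0 ⇒ 0;  out=∅∪out(0)=∅
  fail(3) 'ad': from fail(2)=0 chase 'd': 0 ⇒ 1;  out=∅∪out(1)={0}
  fail(7) 'ed': from fail(6)=0 chase 'd': 0 ⇒ 1;  out={2}∪out(1)={0,2}
  fail(9) 'be': from fail(8)=0 chase 'e': 0 ⇒ 6;  out=∅∪out(6)=∅
  fail(12) 'eb': from fail(6)=0 chase 'b': 0 ⇒ 8;  out=∅∪out(8)=∅
  fail(4) 'adb': from fail(3)=1 chase 'b': 1→0 ⇒ 8;  out=∅∪out(8)=∅
  fail(10) 'beb': from fail(9)=6 chase 'b': 6 ⇒ 12;  out=∅∪out(12)=∅
  fail(13) 'ebc': from fail(12)=8 chase 'c': 8→0 ⇒ 0;  out={4}∪out(0)={4}
  fail(5) 'adbc': from fail(4)=8 chase 'c': 8→0 ⇒ 0;  out={1}∪out(0)={1}
  fail(11) 'bebc': from fail(10)=12 chase 'c': 12 ⇒ 13;  out={3}∪out(13)={3,4}

Text stream:
[0] read 'c'  n0⇒n0
[1] read 'b'  n0⇒n8
[2] read 'a'  n8⇒n2 (fail-walked)
[3] read 'd'  n2⇒n3  emit P0@[3:3]
[4] read 'b'  n3⇒n4
[5] read 'c'  n4⇒n5  emit P1@[2:5]
[6] read 'a'  n5⇒n2 (fail-walked)
[7] read 'a'  n2⇒n2 (fail-walked)
[8] read 'a'  n2⇒n2 (fail-walked)
[9] read 'c'  n2⇒n0 (fail-walked)
[10] read 'e'  n0⇒n6
[11] read 'd'  n6⇒n7  emit P0@[11:11],P2@[10:11]
[12] read 'd'  n7⇒n1 (fail-walked)  emit P0@[12:12]
[13] read 'a'  n1⇒n2 (fail-walked)
[14] read 'e'  n2⇒n6 (fail-walked)
[15] read 'd'  n6⇒n7  emit P0@[15:15],P2@[14:15]
[16] read 'b'  n7⇒n8 (fail-walked)
[17] read 'e'  n8⇒n9
[18] read 'b'  n9⇒n10
[19] read 'c'  n10⇒n11  emit P3@[16:19],P4@[17:19]
[20] read 'e'  n11⇒n6 (fail-walked)
[21] read 'b'  n6⇒n12
[22] read 'c'  n12⇒n13  emit P4@[20:22]
[23] read 'b'  n13⇒n8 (fail-walked)

Matches: [[3,0],[5,1],[11,0],[11,2],[12,0],[15,0],[15,2],[19,3],[19,4],[22,4]]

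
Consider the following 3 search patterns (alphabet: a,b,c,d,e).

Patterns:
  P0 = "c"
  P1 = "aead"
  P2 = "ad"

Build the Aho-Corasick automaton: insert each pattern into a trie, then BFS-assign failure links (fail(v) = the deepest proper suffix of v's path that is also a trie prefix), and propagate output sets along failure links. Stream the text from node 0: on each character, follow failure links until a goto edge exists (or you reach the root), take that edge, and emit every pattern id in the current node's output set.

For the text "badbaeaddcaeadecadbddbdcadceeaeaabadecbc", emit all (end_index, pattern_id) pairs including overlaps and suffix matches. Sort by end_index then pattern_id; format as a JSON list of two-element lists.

Build automaton:
Trie nodes:
  n0 'ε': a→2 c→1
  n1 'c': ·  [P0 ends]
  n2 'a': d→6 e→3
  n3 'ae': a→4
  n4 'aea': d→5
  n5 'aead': ·  [P1 ends]
  n6 'ad': ·  [P2 ends]

Failure links (BFS by depth):
  n1('c'): parent n0 fail=0; on 'c' 0 → fail=0;  out {0}∪∅={0}
  n2('a'): parent n0 fail=0; on 'a' 0 → fail=0;  out ∅∪∅=∅
  n3('ae'): parent n2 fail=0; on 'e' 0 → fail=0;  out ∅∪∅=∅
  n6('ad'): parent n2 fail=0; on 'd' 0 → fail=0;  out {2}∪∅={2}
  n4('aea'): parent n3 fail=0; on 'a' 0 → fail=2;  out ∅∪∅=∅
  n5('aead'): parent n4 fail=2; on 'd' 2 → fail=6;  out {1}∪{2}={1,2}

Run:
pos 0 'b': at 0
pos 1 'a': at 2
pos 2 'd': at 6  ** P2@[1:2]
pos 3 'b': at 0 (fail-walked)
pos 4 'a': at 2
pos 5 'e': at 3
pos 6 'a': at 4
pos 7 'd': at 5  ** P1@[4:7],P2@[6:7]
pos 8 'd': at 0 (fail-walked)
pos 9 'c': at 1  ** P0@[9:9]
pos 10 'a': at 2 (fail-walked)
pos 11 'e': at 3
pos 12 'a': at 4
pos 13 'd': at 5  ** P1@[10:13],P2@[12:13]
pos 14 'e': at 0 (fail-walked)
pos 15 'c': at 1  ** P0@[15:15]
pos 16 'a': at 2 (fail-walked)
pos 17 'd': at 6  ** P2@[16:17]
pos 18 'b': at 0 (fail-walked)
pos 19 'd': at 0
pos 20 'd': at 0
pos 21 'b': at 0
pos 22 'd': at 0
pos 23 'c': at 1  ** P0@[23:23]
pos 24 'a': at 2 (fail-walked)
pos 25 'd': at 6  ** P2@[24:25]
pos 26 'c': at 1 (fail-walked)  ** P0@[26:26]
pos 27 'e': at 0 (fail-walked)
pos 28 'e': at 0
pos 29 'a': at 2
pos 30 'e': at 3
pos 31 'a': at 4
pos 32 'a': at 2 (fail-walked)
pos 33 'b': at 0 (fail-walked)
pos 34 'a': at 2
pos 35 'd': at 6  ** P2@[34:35]
pos 36 'e': at 0 (fail-walked)
pos 37 'c': at 1  ** P0@[37:37]
pos 38 'b': at 0 (fail-walked)
pos 39 'c': at 1  ** P0@[39:39]

Matches: [[2,2],[7,1],[7,2],[9,0],[13,1],[13,2],[15,0],[17,2],[23,0],[25,2],[26,0],[35,2],[37,0],[39,0]]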